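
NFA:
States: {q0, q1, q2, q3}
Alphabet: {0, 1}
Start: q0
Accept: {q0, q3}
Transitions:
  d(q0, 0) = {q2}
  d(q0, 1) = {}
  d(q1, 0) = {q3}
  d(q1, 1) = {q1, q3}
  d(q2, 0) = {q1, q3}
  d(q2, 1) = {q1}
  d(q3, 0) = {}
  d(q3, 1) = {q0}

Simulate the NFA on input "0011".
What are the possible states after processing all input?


Start: {q0}
  --0--> {q2}
  --0--> {q1, q3}
  --1--> {q0, q1, q3}
  --1--> {q0, q1, q3}

{q0, q1, q3}


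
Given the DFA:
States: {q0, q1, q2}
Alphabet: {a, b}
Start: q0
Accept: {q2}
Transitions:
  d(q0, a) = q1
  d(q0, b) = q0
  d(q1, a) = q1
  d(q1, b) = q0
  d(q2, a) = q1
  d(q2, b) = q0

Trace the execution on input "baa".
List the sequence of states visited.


Input: baa
d(q0, b) = q0
d(q0, a) = q1
d(q1, a) = q1


q0 -> q0 -> q1 -> q1


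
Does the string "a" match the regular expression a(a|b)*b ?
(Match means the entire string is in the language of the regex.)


|string| = 1; first = 'a'; last = 'a'

No, "a" does not match a(a|b)*b


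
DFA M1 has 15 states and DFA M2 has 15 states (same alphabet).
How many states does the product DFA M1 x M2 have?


Product construction pairs every M1 state with every M2 state.
15 * 15 = 225

225


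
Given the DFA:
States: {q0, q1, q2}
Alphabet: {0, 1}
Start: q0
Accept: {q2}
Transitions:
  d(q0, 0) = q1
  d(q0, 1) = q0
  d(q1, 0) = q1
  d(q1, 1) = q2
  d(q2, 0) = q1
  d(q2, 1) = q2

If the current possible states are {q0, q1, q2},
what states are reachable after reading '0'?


Apply transition on '0' from each current state:
  d(q0, 0) = q1
  d(q1, 0) = q1
  d(q2, 0) = q1

{q1}


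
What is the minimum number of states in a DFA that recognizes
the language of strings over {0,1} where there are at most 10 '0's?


States: count = 0, 1, ..., 10 (all accepting; 11 states), plus a dead state for count > 10.
Total: 11 + 1 = 12.

12


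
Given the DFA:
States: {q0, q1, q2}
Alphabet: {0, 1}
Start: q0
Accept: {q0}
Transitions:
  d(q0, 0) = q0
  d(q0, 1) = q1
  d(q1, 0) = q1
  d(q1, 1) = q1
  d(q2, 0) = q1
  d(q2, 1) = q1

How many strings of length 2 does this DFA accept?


Enumerating all length-2 strings:
  "00" -> q0 [accept]
  "01" -> q1 [reject]
  "10" -> q1 [reject]
  "11" -> q1 [reject]

1 out of 4


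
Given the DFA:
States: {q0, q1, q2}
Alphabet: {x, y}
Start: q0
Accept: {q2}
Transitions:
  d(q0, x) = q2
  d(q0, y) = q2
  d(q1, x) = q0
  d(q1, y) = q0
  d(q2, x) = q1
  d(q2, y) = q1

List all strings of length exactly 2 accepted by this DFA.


All strings of length 2: 4 total
Accepted: 0

None


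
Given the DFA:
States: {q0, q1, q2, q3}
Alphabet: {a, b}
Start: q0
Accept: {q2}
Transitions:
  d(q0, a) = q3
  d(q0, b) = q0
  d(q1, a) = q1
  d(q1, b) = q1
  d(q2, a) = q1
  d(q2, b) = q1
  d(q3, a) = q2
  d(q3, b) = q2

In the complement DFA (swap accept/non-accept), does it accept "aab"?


Trace: q0 -> q3 -> q2 -> q1
Final: q1
Original accept: {q2}
Complement: q1 is not in original accept

Yes, complement accepts (original rejects)


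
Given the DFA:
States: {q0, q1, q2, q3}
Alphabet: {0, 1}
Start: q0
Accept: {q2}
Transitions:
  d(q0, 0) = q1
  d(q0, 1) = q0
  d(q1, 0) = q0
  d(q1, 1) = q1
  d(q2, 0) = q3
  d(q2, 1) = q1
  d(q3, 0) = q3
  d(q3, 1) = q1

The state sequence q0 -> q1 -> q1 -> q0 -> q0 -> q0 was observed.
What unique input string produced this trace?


Trace back each transition to find the symbol:
  q0 --[0]--> q1
  q1 --[1]--> q1
  q1 --[0]--> q0
  q0 --[1]--> q0
  q0 --[1]--> q0

"01011"


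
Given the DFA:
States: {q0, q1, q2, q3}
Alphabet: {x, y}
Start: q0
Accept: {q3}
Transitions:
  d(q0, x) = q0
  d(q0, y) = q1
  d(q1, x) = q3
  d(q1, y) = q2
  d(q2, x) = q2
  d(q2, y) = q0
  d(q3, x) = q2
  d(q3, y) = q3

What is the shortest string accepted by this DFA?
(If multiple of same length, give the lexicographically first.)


BFS by string length (lex-first path to each state shown):
  len 0: q0<-""
  len 1: q0<-"x", q1<-"y"
  len 2: q0<-"xx", q1<-"xy", q2<-"yy", q3<-"yx"
Found accept state at length 2.

"yx"


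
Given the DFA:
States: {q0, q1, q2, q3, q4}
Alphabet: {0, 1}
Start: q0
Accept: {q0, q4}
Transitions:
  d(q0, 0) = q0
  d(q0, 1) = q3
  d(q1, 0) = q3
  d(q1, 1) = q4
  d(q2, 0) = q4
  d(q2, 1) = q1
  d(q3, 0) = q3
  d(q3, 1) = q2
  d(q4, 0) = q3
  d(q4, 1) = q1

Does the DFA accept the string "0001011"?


Trace: q0 -> q0 -> q0 -> q0 -> q3 -> q3 -> q2 -> q1
Final state: q1
Accept states: {q0, q4}

No, rejected (final state q1 is not an accept state)


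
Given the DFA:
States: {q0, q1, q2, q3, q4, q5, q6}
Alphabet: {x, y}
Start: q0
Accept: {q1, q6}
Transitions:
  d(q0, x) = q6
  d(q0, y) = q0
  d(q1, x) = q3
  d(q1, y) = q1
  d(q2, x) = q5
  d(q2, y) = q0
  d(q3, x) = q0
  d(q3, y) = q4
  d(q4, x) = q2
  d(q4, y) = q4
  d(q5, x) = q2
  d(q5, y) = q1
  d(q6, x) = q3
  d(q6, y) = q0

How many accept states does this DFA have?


Accept states listed: {q1, q6}
Counting: q1(1) q6(2)

2


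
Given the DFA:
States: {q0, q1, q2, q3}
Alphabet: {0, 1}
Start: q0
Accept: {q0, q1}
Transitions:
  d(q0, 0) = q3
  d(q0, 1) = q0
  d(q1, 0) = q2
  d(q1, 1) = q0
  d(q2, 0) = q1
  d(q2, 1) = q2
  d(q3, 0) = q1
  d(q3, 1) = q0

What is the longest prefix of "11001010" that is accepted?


Run the DFA, marking each prefix where the state is accepting:
  "" -> q0 [accept]
  "1" -> q0 [accept]
  "11" -> q0 [accept]
  "110" -> q3 [reject]
  "1100" -> q1 [accept]
  "11001" -> q0 [accept]
  "110010" -> q3 [reject]
  "1100101" -> q0 [accept]
  "11001010" -> q3 [reject]

"1100101"


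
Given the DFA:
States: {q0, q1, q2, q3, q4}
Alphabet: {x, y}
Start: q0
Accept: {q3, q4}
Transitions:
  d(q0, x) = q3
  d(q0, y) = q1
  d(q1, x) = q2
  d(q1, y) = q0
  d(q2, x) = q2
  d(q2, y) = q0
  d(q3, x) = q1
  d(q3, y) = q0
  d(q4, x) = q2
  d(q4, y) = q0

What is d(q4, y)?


Looking up transition d(q4, y)

q0


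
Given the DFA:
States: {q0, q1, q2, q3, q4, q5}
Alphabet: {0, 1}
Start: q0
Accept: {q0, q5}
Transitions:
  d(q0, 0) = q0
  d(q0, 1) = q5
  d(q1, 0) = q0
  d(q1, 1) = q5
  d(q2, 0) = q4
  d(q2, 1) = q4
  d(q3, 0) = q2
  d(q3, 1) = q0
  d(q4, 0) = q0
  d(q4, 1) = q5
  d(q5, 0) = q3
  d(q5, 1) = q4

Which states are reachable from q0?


BFS from q0:
  layer 0: {q0}
  layer 1: {q5}
  layer 2: {q3, q4}
  layer 3: {q2}

{q0, q2, q3, q4, q5}


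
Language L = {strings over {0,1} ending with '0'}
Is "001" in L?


last symbol = '1'

No, "001" is not in L


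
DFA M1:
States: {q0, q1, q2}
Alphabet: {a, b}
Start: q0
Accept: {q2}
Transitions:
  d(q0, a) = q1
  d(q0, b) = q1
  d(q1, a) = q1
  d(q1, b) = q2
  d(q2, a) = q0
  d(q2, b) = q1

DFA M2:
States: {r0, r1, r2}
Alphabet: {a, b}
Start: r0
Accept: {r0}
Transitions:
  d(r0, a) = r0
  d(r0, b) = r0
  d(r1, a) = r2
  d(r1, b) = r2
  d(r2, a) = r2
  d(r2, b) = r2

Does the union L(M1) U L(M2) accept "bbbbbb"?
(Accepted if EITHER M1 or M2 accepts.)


M1: final=q2 accepted=True
M2: final=r0 accepted=True

Yes, union accepts


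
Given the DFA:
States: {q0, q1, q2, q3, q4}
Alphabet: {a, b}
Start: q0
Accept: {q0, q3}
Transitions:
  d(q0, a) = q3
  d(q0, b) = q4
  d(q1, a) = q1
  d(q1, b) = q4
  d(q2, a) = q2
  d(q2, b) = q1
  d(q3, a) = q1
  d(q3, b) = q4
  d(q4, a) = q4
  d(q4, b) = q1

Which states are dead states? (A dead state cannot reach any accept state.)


Forward reachability from each state:
  q0 -> reaches accept state q0 (live)
  q1 -> reaches {q1, q4}, no accept state (dead)
  q2 -> reaches {q1, q2, q4}, no accept state (dead)
  q3 -> reaches accept state q3 (live)
  q4 -> reaches {q1, q4}, no accept state (dead)

{q1, q2, q4}


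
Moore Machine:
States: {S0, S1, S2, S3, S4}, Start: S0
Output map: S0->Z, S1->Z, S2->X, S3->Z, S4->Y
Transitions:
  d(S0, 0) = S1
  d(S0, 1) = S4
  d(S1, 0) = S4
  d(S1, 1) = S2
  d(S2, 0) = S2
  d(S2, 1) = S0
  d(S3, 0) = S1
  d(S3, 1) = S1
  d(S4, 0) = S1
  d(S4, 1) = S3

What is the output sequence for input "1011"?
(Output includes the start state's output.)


Start: S0 (output Z)
  --1--> S4 (output Y)
  --0--> S1 (output Z)
  --1--> S2 (output X)
  --1--> S0 (output Z)

"ZYZXZ"


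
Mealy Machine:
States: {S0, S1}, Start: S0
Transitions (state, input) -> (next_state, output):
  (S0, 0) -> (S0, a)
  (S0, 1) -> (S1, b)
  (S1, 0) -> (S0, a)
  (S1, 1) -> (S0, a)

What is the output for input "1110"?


Step-by-step:
  (S0, 1) -> (S1, b)
  (S1, 1) -> (S0, a)
  (S0, 1) -> (S1, b)
  (S1, 0) -> (S0, a)

"baba"


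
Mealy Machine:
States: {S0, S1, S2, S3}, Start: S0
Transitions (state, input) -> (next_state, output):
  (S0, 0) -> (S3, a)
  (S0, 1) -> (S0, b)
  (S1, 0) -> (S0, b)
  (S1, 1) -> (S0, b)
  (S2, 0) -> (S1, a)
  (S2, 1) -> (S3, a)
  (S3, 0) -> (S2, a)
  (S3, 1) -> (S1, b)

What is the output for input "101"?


Step-by-step:
  (S0, 1) -> (S0, b)
  (S0, 0) -> (S3, a)
  (S3, 1) -> (S1, b)

"bab"


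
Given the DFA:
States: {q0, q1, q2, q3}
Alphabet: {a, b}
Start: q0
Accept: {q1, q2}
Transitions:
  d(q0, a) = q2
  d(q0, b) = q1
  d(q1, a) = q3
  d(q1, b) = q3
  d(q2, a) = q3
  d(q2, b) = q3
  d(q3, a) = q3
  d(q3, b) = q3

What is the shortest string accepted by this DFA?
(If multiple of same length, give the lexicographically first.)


BFS by string length (lex-first path to each state shown):
  len 0: q0<-""
  len 1: q1<-"b", q2<-"a"
Found accept state at length 1.

"a"


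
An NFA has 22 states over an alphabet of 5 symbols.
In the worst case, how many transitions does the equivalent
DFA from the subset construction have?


Subset construction: one DFA state per subset of NFA states = 2^22 = 4194304 states.
Each DFA state has 5 outgoing transitions: 4194304 * 5 = 20971520

20971520


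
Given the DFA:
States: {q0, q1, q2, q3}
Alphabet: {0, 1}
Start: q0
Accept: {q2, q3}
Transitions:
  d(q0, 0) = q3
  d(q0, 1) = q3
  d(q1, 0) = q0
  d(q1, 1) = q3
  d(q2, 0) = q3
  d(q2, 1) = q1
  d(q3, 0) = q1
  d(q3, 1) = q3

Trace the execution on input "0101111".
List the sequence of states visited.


Input: 0101111
d(q0, 0) = q3
d(q3, 1) = q3
d(q3, 0) = q1
d(q1, 1) = q3
d(q3, 1) = q3
d(q3, 1) = q3
d(q3, 1) = q3


q0 -> q3 -> q3 -> q1 -> q3 -> q3 -> q3 -> q3


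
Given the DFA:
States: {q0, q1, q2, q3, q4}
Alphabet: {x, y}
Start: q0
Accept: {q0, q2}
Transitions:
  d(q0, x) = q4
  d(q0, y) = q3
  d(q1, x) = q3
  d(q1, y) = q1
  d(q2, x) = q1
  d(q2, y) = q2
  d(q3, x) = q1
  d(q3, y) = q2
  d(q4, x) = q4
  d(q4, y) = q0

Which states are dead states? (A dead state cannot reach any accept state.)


Forward reachability from each state:
  q0 -> reaches accept state q0 (live)
  q1 -> reaches accept state q2 (live)
  q2 -> reaches accept state q2 (live)
  q3 -> reaches accept state q2 (live)
  q4 -> reaches accept state q0 (live)

None (all states can reach an accept state)


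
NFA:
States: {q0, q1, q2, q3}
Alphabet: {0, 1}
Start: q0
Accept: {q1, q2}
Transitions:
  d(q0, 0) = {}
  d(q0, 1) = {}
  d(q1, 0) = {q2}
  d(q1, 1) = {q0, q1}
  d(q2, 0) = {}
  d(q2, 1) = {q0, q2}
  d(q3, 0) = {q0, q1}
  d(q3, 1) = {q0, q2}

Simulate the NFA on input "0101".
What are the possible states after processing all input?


Start: {q0}
  --0--> {}
  --1--> {}
  --0--> {}
  --1--> {}

{} (empty set, no valid transitions)


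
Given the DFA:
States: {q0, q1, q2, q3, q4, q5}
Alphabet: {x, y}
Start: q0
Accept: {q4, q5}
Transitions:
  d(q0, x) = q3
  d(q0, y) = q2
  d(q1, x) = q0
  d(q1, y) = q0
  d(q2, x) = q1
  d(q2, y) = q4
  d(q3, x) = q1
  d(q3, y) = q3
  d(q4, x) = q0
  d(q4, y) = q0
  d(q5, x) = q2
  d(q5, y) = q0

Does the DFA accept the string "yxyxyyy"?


Trace: q0 -> q2 -> q1 -> q0 -> q3 -> q3 -> q3 -> q3
Final state: q3
Accept states: {q4, q5}

No, rejected (final state q3 is not an accept state)


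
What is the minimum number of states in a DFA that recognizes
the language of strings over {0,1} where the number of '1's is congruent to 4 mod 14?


States track (count of '1') mod 14.
Need 14 states: one per remainder 0..13; accept = remainder 4.

14


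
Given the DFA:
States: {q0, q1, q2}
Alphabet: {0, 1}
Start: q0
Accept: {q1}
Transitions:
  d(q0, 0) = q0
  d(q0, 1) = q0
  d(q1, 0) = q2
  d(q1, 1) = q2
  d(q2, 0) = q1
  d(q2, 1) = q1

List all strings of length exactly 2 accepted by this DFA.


All strings of length 2: 4 total
Accepted: 0

None


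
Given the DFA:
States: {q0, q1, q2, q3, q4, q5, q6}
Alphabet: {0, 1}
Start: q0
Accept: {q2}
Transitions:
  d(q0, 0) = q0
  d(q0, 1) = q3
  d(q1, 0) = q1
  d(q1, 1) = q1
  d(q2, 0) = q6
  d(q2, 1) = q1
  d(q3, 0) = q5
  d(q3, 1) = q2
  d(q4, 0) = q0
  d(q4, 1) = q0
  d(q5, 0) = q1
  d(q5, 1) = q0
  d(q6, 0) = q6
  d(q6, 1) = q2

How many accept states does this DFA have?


Accept states listed: {q2}
Counting: q2(1)

1


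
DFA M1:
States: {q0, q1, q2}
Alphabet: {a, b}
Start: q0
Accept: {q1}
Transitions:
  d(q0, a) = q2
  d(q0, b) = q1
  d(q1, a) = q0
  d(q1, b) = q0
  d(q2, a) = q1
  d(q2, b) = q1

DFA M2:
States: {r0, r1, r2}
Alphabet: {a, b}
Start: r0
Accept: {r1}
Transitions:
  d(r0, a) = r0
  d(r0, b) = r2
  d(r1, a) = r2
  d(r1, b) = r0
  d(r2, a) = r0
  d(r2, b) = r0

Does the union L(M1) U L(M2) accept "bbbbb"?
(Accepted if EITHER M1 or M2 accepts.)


M1: final=q1 accepted=True
M2: final=r2 accepted=False

Yes, union accepts


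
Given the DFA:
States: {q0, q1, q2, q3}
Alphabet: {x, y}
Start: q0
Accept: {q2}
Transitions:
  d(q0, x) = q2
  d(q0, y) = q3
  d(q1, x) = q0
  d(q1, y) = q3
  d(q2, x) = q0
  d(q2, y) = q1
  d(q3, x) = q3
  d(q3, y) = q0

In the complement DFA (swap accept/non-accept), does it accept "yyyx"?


Trace: q0 -> q3 -> q0 -> q3 -> q3
Final: q3
Original accept: {q2}
Complement: q3 is not in original accept

Yes, complement accepts (original rejects)


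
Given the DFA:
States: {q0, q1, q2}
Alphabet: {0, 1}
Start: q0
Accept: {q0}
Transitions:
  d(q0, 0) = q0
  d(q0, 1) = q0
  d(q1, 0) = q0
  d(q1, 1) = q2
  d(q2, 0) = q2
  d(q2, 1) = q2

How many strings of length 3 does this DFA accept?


Enumerating all length-3 strings:
  "000" -> q0 [accept]
  "001" -> q0 [accept]
  "010" -> q0 [accept]
  "011" -> q0 [accept]
  "100" -> q0 [accept]
  "101" -> q0 [accept]
  "110" -> q0 [accept]
  "111" -> q0 [accept]

8 out of 8


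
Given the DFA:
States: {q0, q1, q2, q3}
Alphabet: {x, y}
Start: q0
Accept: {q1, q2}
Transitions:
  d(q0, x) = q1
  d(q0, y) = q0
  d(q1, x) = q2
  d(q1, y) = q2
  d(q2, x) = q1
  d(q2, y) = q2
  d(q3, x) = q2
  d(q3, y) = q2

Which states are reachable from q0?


BFS from q0:
  layer 0: {q0}
  layer 1: {q1}
  layer 2: {q2}

{q0, q1, q2}


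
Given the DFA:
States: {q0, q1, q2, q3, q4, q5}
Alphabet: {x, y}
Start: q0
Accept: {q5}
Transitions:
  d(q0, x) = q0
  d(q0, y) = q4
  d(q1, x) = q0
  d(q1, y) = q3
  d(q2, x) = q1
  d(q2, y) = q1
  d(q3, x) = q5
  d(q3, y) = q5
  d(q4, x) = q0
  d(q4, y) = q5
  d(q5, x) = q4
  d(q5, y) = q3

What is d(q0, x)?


Looking up transition d(q0, x)

q0


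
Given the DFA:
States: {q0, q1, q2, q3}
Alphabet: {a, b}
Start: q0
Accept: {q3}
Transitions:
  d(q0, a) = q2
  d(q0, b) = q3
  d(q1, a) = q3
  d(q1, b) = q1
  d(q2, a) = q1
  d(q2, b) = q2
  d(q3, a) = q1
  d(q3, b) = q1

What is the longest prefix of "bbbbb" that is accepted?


Run the DFA, marking each prefix where the state is accepting:
  "" -> q0 [reject]
  "b" -> q3 [accept]
  "bb" -> q1 [reject]
  "bbb" -> q1 [reject]
  "bbbb" -> q1 [reject]
  "bbbbb" -> q1 [reject]

"b"


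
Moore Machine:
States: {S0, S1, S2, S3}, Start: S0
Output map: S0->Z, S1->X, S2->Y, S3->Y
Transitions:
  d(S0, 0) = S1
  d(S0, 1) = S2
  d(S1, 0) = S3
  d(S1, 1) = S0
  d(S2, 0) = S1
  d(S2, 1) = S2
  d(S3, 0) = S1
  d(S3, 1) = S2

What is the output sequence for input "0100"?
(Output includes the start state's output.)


Start: S0 (output Z)
  --0--> S1 (output X)
  --1--> S0 (output Z)
  --0--> S1 (output X)
  --0--> S3 (output Y)

"ZXZXY"


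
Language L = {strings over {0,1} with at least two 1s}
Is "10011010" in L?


count('1') = 4

Yes, "10011010" is in L


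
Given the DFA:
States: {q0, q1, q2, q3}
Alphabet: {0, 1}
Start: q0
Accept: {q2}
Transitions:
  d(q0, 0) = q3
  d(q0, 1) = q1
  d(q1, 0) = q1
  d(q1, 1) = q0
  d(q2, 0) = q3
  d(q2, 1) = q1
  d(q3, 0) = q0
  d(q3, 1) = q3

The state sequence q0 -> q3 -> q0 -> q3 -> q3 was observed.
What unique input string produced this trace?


Trace back each transition to find the symbol:
  q0 --[0]--> q3
  q3 --[0]--> q0
  q0 --[0]--> q3
  q3 --[1]--> q3

"0001"


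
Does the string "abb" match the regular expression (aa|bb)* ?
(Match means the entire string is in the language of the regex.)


|string| = 3; first = 'a'; last = 'b'

No, "abb" does not match (aa|bb)*


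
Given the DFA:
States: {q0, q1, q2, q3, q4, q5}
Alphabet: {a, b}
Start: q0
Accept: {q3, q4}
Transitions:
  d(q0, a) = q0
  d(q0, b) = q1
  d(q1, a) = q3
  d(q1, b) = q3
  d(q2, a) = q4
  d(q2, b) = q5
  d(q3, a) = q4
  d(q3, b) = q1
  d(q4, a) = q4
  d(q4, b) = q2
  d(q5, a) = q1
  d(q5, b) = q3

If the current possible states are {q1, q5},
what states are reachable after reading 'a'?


Apply transition on 'a' from each current state:
  d(q1, a) = q3
  d(q5, a) = q1

{q1, q3}


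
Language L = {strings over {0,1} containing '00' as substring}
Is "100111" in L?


'00' occurs at index 1

Yes, "100111" is in L


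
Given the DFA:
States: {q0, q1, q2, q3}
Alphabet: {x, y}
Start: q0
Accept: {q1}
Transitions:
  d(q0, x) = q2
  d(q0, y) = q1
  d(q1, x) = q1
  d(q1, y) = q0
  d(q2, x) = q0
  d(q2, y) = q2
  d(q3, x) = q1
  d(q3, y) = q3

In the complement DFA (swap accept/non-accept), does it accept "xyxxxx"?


Trace: q0 -> q2 -> q2 -> q0 -> q2 -> q0 -> q2
Final: q2
Original accept: {q1}
Complement: q2 is not in original accept

Yes, complement accepts (original rejects)


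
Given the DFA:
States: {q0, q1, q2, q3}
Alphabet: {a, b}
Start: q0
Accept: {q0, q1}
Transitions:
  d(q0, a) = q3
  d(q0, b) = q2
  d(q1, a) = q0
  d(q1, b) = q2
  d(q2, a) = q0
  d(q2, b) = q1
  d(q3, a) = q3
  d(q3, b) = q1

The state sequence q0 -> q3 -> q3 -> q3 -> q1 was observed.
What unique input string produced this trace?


Trace back each transition to find the symbol:
  q0 --[a]--> q3
  q3 --[a]--> q3
  q3 --[a]--> q3
  q3 --[b]--> q1

"aaab"


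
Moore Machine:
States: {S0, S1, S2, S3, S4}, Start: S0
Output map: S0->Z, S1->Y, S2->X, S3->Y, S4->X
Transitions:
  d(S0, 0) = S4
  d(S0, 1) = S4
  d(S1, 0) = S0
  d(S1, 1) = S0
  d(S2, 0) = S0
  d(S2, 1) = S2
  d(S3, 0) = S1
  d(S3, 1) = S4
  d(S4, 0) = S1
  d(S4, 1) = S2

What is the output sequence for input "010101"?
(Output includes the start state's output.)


Start: S0 (output Z)
  --0--> S4 (output X)
  --1--> S2 (output X)
  --0--> S0 (output Z)
  --1--> S4 (output X)
  --0--> S1 (output Y)
  --1--> S0 (output Z)

"ZXXZXYZ"


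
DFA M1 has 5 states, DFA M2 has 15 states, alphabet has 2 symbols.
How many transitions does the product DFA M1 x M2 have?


Product DFA has 5 * 15 = 75 states.
Each has 2 transitions: 75 * 2 = 150

150


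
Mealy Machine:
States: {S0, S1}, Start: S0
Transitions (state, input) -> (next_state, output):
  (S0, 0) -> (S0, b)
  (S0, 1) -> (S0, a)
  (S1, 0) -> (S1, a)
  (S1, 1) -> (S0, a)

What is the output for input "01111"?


Step-by-step:
  (S0, 0) -> (S0, b)
  (S0, 1) -> (S0, a)
  (S0, 1) -> (S0, a)
  (S0, 1) -> (S0, a)
  (S0, 1) -> (S0, a)

"baaaa"


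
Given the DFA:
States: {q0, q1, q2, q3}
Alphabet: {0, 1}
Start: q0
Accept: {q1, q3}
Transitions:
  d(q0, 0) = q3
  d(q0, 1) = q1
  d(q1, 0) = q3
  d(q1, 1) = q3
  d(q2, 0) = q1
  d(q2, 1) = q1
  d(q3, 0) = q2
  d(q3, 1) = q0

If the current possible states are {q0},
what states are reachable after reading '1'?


Apply transition on '1' from each current state:
  d(q0, 1) = q1

{q1}


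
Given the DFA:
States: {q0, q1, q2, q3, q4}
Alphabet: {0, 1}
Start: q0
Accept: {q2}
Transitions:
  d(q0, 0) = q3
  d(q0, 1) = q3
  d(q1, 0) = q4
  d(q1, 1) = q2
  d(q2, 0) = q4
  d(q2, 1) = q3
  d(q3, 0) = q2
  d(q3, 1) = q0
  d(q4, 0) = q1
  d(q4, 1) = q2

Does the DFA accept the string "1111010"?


Trace: q0 -> q3 -> q0 -> q3 -> q0 -> q3 -> q0 -> q3
Final state: q3
Accept states: {q2}

No, rejected (final state q3 is not an accept state)


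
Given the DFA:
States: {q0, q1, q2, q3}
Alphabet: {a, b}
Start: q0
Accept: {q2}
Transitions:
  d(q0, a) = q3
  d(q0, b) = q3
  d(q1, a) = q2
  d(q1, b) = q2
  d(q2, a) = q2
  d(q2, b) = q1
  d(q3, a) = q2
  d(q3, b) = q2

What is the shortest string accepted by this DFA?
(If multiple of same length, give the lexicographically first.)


BFS by string length (lex-first path to each state shown):
  len 0: q0<-""
  len 1: q3<-"a"
  len 2: q2<-"aa"
Found accept state at length 2.

"aa"


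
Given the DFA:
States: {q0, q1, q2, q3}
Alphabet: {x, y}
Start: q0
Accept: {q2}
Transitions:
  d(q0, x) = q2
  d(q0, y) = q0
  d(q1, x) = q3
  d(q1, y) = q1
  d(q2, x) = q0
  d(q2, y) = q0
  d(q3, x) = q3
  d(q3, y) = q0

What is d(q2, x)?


Looking up transition d(q2, x)

q0


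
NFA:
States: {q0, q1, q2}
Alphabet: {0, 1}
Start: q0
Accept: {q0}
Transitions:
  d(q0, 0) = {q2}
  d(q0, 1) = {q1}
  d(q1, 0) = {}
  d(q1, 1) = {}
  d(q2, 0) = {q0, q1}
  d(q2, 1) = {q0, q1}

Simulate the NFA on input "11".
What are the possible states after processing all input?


Start: {q0}
  --1--> {q1}
  --1--> {}

{} (empty set, no valid transitions)


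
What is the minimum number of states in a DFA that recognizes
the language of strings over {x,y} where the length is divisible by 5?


States track (length) mod 5.
Need 5 states: one per remainder 0..4; accept = remainder 0.

5


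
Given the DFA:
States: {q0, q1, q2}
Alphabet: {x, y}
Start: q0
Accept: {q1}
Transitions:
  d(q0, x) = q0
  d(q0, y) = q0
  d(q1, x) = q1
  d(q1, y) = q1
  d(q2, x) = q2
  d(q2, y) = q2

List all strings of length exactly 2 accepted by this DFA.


All strings of length 2: 4 total
Accepted: 0

None


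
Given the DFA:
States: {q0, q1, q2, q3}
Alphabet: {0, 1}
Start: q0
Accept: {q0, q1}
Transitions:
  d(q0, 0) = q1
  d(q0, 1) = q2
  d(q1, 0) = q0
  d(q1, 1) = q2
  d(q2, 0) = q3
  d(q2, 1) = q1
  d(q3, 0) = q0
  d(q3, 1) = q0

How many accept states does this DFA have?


Accept states listed: {q0, q1}
Counting: q0(1) q1(2)

2


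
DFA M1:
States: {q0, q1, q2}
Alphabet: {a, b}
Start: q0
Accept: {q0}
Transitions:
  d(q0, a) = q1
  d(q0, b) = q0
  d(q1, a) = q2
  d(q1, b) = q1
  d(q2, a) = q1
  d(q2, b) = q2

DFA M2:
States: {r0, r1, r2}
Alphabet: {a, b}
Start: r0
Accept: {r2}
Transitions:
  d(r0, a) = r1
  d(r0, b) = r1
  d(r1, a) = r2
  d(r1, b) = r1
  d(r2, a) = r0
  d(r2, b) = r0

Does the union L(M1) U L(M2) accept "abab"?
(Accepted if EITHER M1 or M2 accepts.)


M1: final=q2 accepted=False
M2: final=r0 accepted=False

No, union rejects (neither accepts)


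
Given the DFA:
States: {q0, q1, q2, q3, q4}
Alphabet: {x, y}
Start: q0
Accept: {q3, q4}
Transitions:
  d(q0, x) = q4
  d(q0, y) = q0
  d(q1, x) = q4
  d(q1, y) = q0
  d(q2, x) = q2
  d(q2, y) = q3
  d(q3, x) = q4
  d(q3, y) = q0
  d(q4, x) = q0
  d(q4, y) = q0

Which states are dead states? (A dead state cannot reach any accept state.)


Forward reachability from each state:
  q0 -> reaches accept state q4 (live)
  q1 -> reaches accept state q4 (live)
  q2 -> reaches accept state q3 (live)
  q3 -> reaches accept state q3 (live)
  q4 -> reaches accept state q4 (live)

None (all states can reach an accept state)


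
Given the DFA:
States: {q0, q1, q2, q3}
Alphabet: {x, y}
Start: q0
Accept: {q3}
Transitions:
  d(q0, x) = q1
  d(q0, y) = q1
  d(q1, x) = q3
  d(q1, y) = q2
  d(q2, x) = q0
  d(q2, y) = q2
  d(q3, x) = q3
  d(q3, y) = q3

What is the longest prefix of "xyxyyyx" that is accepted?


Run the DFA, marking each prefix where the state is accepting:
  "" -> q0 [reject]
  "x" -> q1 [reject]
  "xy" -> q2 [reject]
  "xyx" -> q0 [reject]
  "xyxy" -> q1 [reject]
  "xyxyy" -> q2 [reject]
  "xyxyyy" -> q2 [reject]
  "xyxyyyx" -> q0 [reject]

No prefix is accepted


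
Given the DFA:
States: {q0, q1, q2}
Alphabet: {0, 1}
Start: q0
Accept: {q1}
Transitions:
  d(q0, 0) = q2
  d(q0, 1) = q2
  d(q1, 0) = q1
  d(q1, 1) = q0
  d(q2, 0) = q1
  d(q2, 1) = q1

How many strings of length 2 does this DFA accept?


Enumerating all length-2 strings:
  "00" -> q1 [accept]
  "01" -> q1 [accept]
  "10" -> q1 [accept]
  "11" -> q1 [accept]

4 out of 4


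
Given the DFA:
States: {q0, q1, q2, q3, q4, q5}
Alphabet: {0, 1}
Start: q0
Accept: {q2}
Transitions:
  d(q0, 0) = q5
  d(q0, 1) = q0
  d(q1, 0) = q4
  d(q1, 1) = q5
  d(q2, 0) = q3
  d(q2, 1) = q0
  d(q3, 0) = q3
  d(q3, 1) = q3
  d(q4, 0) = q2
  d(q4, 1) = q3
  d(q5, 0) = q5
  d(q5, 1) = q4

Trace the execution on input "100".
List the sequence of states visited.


Input: 100
d(q0, 1) = q0
d(q0, 0) = q5
d(q5, 0) = q5


q0 -> q0 -> q5 -> q5


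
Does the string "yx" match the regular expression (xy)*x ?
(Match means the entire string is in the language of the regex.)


|string| = 2; first = 'y'; last = 'x'

No, "yx" does not match (xy)*x


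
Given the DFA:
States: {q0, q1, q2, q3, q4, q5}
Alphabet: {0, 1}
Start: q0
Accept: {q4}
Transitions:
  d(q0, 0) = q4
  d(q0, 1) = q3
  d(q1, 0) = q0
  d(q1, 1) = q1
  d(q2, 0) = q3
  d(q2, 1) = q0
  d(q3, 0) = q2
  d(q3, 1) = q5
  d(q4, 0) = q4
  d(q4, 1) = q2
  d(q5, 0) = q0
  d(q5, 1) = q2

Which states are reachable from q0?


BFS from q0:
  layer 0: {q0}
  layer 1: {q3, q4}
  layer 2: {q2, q5}

{q0, q2, q3, q4, q5}


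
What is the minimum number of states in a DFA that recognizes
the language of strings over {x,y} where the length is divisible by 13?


States track (length) mod 13.
Need 13 states: one per remainder 0..12; accept = remainder 0.

13


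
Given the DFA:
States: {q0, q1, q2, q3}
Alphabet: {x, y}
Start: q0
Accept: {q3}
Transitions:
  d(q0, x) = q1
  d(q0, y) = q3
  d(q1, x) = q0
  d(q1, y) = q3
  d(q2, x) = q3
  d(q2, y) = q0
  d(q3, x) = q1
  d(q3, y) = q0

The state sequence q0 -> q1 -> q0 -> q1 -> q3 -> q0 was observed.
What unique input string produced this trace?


Trace back each transition to find the symbol:
  q0 --[x]--> q1
  q1 --[x]--> q0
  q0 --[x]--> q1
  q1 --[y]--> q3
  q3 --[y]--> q0

"xxxyy"


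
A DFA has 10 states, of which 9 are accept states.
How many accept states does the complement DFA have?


Complement swaps accept and non-accept states.
10 - 9 = 1

1


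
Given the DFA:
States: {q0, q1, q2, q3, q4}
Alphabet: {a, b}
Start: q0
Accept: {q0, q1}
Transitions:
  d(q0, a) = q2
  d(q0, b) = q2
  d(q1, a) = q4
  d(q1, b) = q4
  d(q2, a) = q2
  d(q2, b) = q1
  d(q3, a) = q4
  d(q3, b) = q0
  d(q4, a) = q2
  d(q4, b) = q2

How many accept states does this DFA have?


Accept states listed: {q0, q1}
Counting: q0(1) q1(2)

2


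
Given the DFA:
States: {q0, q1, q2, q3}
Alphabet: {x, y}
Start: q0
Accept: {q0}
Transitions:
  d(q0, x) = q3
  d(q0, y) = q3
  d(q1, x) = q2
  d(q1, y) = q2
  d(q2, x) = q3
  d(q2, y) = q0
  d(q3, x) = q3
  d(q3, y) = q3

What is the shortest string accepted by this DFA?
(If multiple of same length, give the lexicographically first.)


BFS by string length (lex-first path to each state shown):
  len 0: q0<-""
Found accept state at length 0.

"" (empty string)


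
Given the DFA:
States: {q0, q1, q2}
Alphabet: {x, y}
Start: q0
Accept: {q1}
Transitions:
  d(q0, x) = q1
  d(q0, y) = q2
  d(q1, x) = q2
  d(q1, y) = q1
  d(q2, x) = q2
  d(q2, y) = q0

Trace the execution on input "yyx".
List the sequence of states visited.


Input: yyx
d(q0, y) = q2
d(q2, y) = q0
d(q0, x) = q1


q0 -> q2 -> q0 -> q1


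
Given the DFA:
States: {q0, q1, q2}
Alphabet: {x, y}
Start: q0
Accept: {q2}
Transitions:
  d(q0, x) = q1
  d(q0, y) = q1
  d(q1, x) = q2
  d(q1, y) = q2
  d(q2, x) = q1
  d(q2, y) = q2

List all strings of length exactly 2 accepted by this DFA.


All strings of length 2: 4 total
Accepted: 4

"xx", "xy", "yx", "yy"


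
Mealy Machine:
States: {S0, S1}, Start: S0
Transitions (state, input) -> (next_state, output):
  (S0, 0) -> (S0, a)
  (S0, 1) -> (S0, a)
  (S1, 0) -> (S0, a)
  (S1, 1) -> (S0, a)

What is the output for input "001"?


Step-by-step:
  (S0, 0) -> (S0, a)
  (S0, 0) -> (S0, a)
  (S0, 1) -> (S0, a)

"aaa"


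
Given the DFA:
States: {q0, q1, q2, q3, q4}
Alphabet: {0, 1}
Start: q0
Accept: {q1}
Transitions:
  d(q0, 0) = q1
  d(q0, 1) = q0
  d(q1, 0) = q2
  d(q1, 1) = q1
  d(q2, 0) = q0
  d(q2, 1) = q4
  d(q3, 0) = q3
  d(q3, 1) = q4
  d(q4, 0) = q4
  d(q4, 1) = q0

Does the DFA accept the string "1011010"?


Trace: q0 -> q0 -> q1 -> q1 -> q1 -> q2 -> q4 -> q4
Final state: q4
Accept states: {q1}

No, rejected (final state q4 is not an accept state)


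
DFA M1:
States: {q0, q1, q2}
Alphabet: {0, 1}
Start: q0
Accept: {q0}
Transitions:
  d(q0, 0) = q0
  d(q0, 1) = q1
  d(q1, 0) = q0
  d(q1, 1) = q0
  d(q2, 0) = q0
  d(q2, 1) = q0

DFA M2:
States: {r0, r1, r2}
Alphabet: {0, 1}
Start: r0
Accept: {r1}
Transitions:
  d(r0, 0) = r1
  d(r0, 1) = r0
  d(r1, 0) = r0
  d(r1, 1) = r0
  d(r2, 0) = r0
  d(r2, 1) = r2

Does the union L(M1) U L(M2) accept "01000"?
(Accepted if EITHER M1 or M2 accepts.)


M1: final=q0 accepted=True
M2: final=r1 accepted=True

Yes, union accepts


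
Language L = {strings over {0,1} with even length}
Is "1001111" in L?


length = 7; 7 mod 2 = 1

No, "1001111" is not in L


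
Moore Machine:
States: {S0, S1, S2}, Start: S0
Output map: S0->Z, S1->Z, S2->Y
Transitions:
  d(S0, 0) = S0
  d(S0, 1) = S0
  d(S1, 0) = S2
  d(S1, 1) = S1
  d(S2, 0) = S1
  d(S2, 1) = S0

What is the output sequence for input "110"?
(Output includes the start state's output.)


Start: S0 (output Z)
  --1--> S0 (output Z)
  --1--> S0 (output Z)
  --0--> S0 (output Z)

"ZZZZ"


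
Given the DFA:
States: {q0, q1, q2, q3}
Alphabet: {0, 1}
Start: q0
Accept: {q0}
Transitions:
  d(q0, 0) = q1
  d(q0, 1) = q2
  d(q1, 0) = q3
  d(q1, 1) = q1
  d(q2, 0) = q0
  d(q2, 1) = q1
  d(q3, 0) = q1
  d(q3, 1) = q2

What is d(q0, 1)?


Looking up transition d(q0, 1)

q2


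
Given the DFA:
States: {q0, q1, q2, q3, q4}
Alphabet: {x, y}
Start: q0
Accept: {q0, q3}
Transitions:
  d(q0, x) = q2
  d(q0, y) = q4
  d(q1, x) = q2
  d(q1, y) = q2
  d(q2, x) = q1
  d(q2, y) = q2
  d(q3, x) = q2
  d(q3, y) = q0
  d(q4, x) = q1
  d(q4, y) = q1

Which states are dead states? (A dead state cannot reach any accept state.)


Forward reachability from each state:
  q0 -> reaches accept state q0 (live)
  q1 -> reaches {q1, q2}, no accept state (dead)
  q2 -> reaches {q1, q2}, no accept state (dead)
  q3 -> reaches accept state q0 (live)
  q4 -> reaches {q1, q2, q4}, no accept state (dead)

{q1, q2, q4}


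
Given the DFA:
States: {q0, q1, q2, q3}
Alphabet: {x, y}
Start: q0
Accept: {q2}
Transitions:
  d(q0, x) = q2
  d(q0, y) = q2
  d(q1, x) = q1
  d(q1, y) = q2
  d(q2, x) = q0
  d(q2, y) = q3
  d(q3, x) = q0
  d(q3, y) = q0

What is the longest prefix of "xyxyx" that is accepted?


Run the DFA, marking each prefix where the state is accepting:
  "" -> q0 [reject]
  "x" -> q2 [accept]
  "xy" -> q3 [reject]
  "xyx" -> q0 [reject]
  "xyxy" -> q2 [accept]
  "xyxyx" -> q0 [reject]

"xyxy"


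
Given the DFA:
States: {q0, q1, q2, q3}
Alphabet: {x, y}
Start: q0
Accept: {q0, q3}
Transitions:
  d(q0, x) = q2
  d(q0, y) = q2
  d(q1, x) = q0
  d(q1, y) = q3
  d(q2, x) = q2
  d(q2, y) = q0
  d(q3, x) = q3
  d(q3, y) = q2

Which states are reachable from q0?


BFS from q0:
  layer 0: {q0}
  layer 1: {q2}

{q0, q2}


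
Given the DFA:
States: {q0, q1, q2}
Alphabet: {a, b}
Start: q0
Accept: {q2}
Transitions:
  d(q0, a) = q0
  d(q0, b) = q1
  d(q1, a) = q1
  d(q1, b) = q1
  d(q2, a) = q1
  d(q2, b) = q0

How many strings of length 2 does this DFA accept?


Enumerating all length-2 strings:
  "aa" -> q0 [reject]
  "ab" -> q1 [reject]
  "ba" -> q1 [reject]
  "bb" -> q1 [reject]

0 out of 4


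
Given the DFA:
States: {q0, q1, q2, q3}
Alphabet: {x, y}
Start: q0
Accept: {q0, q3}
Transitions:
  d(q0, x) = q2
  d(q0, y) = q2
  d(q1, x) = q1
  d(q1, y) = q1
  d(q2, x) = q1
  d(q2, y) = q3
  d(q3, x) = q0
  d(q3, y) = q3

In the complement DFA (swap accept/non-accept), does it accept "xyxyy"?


Trace: q0 -> q2 -> q3 -> q0 -> q2 -> q3
Final: q3
Original accept: {q0, q3}
Complement: q3 is in original accept

No, complement rejects (original accepts)


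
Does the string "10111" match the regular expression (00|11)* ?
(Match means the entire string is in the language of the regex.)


|string| = 5; first = '1'; last = '1'

No, "10111" does not match (00|11)*


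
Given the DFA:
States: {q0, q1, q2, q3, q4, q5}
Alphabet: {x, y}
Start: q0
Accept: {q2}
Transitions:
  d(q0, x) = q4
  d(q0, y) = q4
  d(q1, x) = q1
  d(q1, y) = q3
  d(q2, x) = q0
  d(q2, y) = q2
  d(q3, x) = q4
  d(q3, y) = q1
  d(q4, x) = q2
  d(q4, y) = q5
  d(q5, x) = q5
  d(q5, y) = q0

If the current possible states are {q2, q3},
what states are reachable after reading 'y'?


Apply transition on 'y' from each current state:
  d(q2, y) = q2
  d(q3, y) = q1

{q1, q2}


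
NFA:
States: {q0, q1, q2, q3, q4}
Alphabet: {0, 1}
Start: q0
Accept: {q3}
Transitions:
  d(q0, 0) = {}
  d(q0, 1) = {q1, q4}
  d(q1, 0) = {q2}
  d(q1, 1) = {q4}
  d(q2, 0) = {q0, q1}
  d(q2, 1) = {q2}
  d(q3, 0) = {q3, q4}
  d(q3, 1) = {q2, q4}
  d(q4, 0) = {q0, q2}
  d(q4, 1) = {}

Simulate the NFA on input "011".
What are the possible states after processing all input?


Start: {q0}
  --0--> {}
  --1--> {}
  --1--> {}

{} (empty set, no valid transitions)


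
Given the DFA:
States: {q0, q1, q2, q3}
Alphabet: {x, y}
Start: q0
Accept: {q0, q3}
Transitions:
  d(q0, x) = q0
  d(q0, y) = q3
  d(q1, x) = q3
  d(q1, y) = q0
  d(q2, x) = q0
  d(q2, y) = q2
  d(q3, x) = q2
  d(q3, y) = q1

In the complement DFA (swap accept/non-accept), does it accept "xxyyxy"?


Trace: q0 -> q0 -> q0 -> q3 -> q1 -> q3 -> q1
Final: q1
Original accept: {q0, q3}
Complement: q1 is not in original accept

Yes, complement accepts (original rejects)


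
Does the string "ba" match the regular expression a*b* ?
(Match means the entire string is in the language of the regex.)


|string| = 2; first = 'b'; last = 'a'

No, "ba" does not match a*b*


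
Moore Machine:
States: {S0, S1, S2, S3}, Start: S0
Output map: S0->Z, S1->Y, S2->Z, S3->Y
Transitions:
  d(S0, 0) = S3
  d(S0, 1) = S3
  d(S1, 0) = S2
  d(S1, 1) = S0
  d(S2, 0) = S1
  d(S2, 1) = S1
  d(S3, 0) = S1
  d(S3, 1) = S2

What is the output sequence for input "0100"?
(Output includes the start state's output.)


Start: S0 (output Z)
  --0--> S3 (output Y)
  --1--> S2 (output Z)
  --0--> S1 (output Y)
  --0--> S2 (output Z)

"ZYZYZ"


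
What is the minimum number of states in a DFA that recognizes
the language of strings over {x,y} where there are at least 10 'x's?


States: count = 0, 1, ..., 9, and a final '>= 10' state.
Total: 10 + 1 = 11. Accept = '>= 10' state.

11


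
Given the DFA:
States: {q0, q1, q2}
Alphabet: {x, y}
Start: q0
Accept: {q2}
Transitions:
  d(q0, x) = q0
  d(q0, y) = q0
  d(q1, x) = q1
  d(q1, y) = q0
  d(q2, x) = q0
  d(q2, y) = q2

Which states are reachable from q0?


BFS from q0:
  layer 0: {q0}

{q0}


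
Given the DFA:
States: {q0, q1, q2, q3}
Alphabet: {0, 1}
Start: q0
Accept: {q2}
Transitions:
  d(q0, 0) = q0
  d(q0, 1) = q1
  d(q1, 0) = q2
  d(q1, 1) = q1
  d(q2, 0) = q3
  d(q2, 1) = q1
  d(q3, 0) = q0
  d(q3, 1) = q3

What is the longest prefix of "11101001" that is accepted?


Run the DFA, marking each prefix where the state is accepting:
  "" -> q0 [reject]
  "1" -> q1 [reject]
  "11" -> q1 [reject]
  "111" -> q1 [reject]
  "1110" -> q2 [accept]
  "11101" -> q1 [reject]
  "111010" -> q2 [accept]
  "1110100" -> q3 [reject]
  "11101001" -> q3 [reject]

"111010"


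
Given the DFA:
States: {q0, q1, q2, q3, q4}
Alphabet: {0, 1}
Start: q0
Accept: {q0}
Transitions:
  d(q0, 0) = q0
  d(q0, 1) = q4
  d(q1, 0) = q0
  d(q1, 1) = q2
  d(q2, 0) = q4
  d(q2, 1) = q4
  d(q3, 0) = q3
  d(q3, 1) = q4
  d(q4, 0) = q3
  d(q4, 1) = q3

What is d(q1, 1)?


Looking up transition d(q1, 1)

q2


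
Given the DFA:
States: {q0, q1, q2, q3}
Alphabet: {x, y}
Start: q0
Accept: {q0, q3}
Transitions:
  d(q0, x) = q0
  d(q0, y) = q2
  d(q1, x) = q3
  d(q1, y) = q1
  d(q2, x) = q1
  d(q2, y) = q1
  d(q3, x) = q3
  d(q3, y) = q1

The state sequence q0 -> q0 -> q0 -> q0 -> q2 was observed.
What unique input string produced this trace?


Trace back each transition to find the symbol:
  q0 --[x]--> q0
  q0 --[x]--> q0
  q0 --[x]--> q0
  q0 --[y]--> q2

"xxxy"


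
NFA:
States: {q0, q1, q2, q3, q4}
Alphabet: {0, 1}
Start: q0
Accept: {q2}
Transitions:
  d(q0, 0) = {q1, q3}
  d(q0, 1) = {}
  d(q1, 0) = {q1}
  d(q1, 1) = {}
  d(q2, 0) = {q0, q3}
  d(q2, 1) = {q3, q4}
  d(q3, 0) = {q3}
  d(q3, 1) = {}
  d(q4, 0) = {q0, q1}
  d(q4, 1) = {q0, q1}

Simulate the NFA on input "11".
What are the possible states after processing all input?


Start: {q0}
  --1--> {}
  --1--> {}

{} (empty set, no valid transitions)


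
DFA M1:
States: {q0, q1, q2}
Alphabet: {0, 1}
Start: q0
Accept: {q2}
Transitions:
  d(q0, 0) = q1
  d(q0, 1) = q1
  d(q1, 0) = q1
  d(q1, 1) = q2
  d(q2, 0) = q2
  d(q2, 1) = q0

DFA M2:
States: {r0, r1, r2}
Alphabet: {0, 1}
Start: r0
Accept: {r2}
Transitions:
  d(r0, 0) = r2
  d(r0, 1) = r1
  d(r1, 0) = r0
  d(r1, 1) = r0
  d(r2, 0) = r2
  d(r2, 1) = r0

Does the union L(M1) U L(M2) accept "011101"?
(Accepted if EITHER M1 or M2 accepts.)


M1: final=q2 accepted=True
M2: final=r0 accepted=False

Yes, union accepts


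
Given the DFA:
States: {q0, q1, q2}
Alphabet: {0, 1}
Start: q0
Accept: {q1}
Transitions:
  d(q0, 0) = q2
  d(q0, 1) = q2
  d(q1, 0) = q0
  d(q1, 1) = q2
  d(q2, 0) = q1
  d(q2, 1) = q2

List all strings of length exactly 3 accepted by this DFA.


All strings of length 3: 8 total
Accepted: 2

"010", "110"


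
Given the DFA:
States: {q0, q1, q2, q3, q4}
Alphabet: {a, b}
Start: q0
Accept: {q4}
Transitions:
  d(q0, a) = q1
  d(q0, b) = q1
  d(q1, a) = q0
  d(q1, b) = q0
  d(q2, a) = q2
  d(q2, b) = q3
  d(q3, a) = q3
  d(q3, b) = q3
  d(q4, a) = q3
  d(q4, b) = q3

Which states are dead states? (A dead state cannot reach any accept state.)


Forward reachability from each state:
  q0 -> reaches {q0, q1}, no accept state (dead)
  q1 -> reaches {q0, q1}, no accept state (dead)
  q2 -> reaches {q2, q3}, no accept state (dead)
  q3 -> reaches {q3}, no accept state (dead)
  q4 -> reaches accept state q4 (live)

{q0, q1, q2, q3}


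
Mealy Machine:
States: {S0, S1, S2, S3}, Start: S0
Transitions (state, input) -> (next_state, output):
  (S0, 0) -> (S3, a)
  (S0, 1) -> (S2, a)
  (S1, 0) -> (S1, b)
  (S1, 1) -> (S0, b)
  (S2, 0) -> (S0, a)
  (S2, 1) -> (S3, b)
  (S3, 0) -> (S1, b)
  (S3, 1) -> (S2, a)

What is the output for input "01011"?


Step-by-step:
  (S0, 0) -> (S3, a)
  (S3, 1) -> (S2, a)
  (S2, 0) -> (S0, a)
  (S0, 1) -> (S2, a)
  (S2, 1) -> (S3, b)

"aaaab"


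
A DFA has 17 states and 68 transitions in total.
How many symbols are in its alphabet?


Each state has exactly one transition per symbol.
|alphabet| = transitions / states = 68 / 17 = 4

4


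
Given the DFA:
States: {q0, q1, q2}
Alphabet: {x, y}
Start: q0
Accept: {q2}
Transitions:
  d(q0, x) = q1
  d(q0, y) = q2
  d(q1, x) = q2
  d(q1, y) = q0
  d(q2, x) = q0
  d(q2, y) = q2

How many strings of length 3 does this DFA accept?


Enumerating all length-3 strings:
  "xxx" -> q0 [reject]
  "xxy" -> q2 [accept]
  "xyx" -> q1 [reject]
  "xyy" -> q2 [accept]
  "yxx" -> q1 [reject]
  "yxy" -> q2 [accept]
  "yyx" -> q0 [reject]
  "yyy" -> q2 [accept]

4 out of 8


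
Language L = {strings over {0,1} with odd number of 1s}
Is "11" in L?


count('1') = 2; 2 mod 2 = 0

No, "11" is not in L


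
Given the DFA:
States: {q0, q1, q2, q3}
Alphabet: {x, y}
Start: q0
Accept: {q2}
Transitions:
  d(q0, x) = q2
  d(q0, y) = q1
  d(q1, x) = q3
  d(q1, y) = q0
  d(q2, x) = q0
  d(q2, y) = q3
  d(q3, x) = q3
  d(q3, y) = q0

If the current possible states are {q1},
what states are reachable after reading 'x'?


Apply transition on 'x' from each current state:
  d(q1, x) = q3

{q3}


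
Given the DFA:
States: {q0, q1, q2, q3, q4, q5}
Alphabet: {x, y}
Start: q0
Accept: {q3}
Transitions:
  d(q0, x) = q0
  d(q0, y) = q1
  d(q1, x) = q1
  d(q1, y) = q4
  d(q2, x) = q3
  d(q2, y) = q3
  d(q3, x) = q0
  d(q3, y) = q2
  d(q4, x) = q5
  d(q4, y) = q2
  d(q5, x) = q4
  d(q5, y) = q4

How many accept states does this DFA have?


Accept states listed: {q3}
Counting: q3(1)

1
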